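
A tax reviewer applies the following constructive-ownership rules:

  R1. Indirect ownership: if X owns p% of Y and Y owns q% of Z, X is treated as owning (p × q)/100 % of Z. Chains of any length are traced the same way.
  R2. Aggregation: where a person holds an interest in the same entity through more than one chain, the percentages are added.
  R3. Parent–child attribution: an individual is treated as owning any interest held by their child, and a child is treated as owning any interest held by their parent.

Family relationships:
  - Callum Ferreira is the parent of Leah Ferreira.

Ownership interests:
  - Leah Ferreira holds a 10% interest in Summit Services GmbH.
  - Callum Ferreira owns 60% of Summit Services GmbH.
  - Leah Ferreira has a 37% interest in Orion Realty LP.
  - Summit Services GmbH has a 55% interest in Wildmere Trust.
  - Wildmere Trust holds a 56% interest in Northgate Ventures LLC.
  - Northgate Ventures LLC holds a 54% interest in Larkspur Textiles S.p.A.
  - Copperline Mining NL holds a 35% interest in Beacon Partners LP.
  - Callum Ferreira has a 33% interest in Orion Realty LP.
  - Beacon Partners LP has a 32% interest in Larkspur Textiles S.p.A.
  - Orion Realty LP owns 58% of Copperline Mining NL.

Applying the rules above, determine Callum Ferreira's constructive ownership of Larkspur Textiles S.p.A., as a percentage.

16.1896%

By parent–child attribution (R3), Callum Ferreira is treated as also owning Leah Ferreira's interest in Orion Realty LP, giving 33% + 37% = 70%.
By parent–child attribution (R3), Callum Ferreira is treated as also owning Leah Ferreira's interest in Summit Services GmbH, giving 60% + 10% = 70%.
Chain via Orion Realty LP → Copperline Mining NL → Beacon Partners LP (R1): 70% × 58% × 35% × 32% = 4.5472% of Larkspur Textiles S.p.A.
Chain via Summit Services GmbH → Wildmere Trust → Northgate Ventures LLC (R1): 70% × 55% × 56% × 54% = 11.6424% of Larkspur Textiles S.p.A.
Aggregating (R2): 4.5472% + 11.6424% = 16.1896%.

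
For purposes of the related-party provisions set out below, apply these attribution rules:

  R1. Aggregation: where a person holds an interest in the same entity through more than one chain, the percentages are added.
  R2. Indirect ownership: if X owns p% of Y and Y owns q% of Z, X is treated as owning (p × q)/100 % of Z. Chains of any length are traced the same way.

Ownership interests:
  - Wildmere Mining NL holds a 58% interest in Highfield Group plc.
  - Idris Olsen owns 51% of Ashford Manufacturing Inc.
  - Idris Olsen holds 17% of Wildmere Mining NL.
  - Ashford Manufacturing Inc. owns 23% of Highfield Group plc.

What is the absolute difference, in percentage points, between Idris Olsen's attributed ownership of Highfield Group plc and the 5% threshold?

Chain via Wildmere Mining NL (R2): 17% × 58% = 9.86% of Highfield Group plc.
Chain via Ashford Manufacturing Inc. (R2): 51% × 23% = 11.73% of Highfield Group plc.
Aggregating (R1): 9.86% + 11.73% = 21.59%.
21.59% exceeds the 5% threshold by 16.59 percentage points.

16.59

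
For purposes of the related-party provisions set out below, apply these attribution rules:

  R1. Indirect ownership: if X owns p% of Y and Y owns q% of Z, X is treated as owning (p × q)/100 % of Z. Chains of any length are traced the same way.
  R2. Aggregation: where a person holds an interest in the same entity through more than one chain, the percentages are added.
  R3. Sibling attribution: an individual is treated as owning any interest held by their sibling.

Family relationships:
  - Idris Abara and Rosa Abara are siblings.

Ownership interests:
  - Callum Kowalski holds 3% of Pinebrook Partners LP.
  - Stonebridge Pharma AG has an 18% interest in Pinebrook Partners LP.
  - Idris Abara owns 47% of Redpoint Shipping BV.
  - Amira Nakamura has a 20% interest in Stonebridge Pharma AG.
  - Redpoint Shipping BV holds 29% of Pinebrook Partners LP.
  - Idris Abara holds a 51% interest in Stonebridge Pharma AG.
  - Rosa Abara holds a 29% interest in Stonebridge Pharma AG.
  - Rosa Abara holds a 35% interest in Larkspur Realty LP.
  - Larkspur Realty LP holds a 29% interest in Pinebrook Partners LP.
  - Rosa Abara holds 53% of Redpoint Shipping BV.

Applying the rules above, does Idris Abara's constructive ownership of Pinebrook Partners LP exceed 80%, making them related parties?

No

By sibling attribution (R3), Idris Abara is treated as also owning Rosa Abara's interest in Stonebridge Pharma AG, giving 51% + 29% = 80%.
By sibling attribution (R3), Idris Abara is treated as also owning Rosa Abara's interest in Redpoint Shipping BV, giving 47% + 53% = 100%.
By sibling attribution (R3), Idris Abara is treated as owning Rosa Abara's 35% interest in Larkspur Realty LP.
Chain via Stonebridge Pharma AG (R1): 80% × 18% = 14.4% of Pinebrook Partners LP.
Chain via Redpoint Shipping BV (R1): 100% × 29% = 29% of Pinebrook Partners LP.
Chain via Larkspur Realty LP (R1): 35% × 29% = 10.15% of Pinebrook Partners LP.
Aggregating (R2): 14.4% + 29% + 10.15% = 53.55%.
53.55% does not exceed the 80% threshold, so Idris is not a related party to Pinebrook Partners LP.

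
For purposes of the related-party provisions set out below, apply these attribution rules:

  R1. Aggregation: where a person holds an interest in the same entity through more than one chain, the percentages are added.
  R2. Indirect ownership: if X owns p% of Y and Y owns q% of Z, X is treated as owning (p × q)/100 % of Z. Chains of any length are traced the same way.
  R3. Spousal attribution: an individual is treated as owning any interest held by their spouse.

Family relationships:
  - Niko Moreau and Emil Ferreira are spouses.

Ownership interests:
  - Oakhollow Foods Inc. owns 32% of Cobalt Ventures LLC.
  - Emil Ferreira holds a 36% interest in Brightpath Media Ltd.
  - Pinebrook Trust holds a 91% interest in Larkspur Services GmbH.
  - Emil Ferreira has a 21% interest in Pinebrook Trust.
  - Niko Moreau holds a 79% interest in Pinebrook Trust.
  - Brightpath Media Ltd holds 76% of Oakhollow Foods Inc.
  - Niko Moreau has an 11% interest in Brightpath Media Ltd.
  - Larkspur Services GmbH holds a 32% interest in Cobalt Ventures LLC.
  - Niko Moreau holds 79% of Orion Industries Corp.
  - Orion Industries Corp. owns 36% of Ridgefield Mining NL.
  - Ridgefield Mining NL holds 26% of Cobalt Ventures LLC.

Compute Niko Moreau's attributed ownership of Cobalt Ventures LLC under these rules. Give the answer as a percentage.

47.9448%

By spousal attribution (R3), Niko Moreau is treated as also owning Emil Ferreira's interest in Brightpath Media Ltd, giving 11% + 36% = 47%.
By spousal attribution (R3), Niko Moreau is treated as also owning Emil Ferreira's interest in Pinebrook Trust, giving 79% + 21% = 100%.
Chain via Brightpath Media Ltd → Oakhollow Foods Inc. (R2): 47% × 76% × 32% = 11.4304% of Cobalt Ventures LLC.
Chain via Orion Industries Corp. → Ridgefield Mining NL (R2): 79% × 36% × 26% = 7.3944% of Cobalt Ventures LLC.
Chain via Pinebrook Trust → Larkspur Services GmbH (R2): 100% × 91% × 32% = 29.12% of Cobalt Ventures LLC.
Aggregating (R1): 11.4304% + 7.3944% + 29.12% = 47.9448%.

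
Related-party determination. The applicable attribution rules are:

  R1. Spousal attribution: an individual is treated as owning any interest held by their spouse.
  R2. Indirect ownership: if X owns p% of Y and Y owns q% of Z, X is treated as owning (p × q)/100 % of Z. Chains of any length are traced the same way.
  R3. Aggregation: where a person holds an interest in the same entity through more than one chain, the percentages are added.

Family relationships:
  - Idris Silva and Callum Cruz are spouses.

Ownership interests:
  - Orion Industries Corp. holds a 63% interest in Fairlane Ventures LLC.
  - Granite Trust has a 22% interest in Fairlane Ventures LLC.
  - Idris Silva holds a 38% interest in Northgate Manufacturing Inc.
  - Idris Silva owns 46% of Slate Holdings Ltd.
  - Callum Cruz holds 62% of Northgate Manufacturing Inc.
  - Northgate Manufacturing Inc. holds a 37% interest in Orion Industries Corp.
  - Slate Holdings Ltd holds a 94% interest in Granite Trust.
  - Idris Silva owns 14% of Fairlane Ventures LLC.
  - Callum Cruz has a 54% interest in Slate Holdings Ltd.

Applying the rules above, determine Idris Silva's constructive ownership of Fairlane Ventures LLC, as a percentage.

By spousal attribution (R1), Idris Silva is treated as also owning Callum Cruz's interest in Slate Holdings Ltd, giving 46% + 54% = 100%.
By spousal attribution (R1), Idris Silva is treated as also owning Callum Cruz's interest in Northgate Manufacturing Inc, giving 38% + 62% = 100%.
Chain via Slate Holdings Ltd → Granite Trust (R2): 100% × 94% × 22% = 20.68% of Fairlane Ventures LLC.
Chain via Northgate Manufacturing Inc. → Orion Industries Corp. (R2): 100% × 37% × 63% = 23.31% of Fairlane Ventures LLC.
Direct interest in Fairlane Ventures LLC: 14%.
Aggregating (R3): 20.68% + 23.31% + 14% = 57.99%.

57.99%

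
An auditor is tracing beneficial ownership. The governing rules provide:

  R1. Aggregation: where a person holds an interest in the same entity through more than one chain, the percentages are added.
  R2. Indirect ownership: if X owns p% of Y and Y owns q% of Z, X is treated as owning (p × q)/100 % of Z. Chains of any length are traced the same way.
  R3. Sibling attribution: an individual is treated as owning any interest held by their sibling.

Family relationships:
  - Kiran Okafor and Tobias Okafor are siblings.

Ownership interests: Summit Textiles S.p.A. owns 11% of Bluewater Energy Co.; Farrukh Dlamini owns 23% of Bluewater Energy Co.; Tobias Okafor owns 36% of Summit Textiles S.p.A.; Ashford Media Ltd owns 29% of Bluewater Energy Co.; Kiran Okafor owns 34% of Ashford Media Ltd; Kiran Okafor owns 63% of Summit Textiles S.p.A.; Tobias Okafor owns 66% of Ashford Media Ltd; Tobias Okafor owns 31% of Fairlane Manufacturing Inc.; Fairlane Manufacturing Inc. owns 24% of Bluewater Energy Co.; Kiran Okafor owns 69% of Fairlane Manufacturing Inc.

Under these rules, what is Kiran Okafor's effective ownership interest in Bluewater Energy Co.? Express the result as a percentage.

63.89%

By sibling attribution (R3), Kiran Okafor is treated as also owning Tobias Okafor's interest in Ashford Media Ltd, giving 34% + 66% = 100%.
By sibling attribution (R3), Kiran Okafor is treated as also owning Tobias Okafor's interest in Fairlane Manufacturing Inc, giving 69% + 31% = 100%.
By sibling attribution (R3), Kiran Okafor is treated as also owning Tobias Okafor's interest in Summit Textiles S.p.A, giving 63% + 36% = 99%.
Chain via Ashford Media Ltd (R2): 100% × 29% = 29% of Bluewater Energy Co.
Chain via Fairlane Manufacturing Inc. (R2): 100% × 24% = 24% of Bluewater Energy Co.
Chain via Summit Textiles S.p.A. (R2): 99% × 11% = 10.89% of Bluewater Energy Co.
Aggregating (R1): 29% + 24% + 10.89% = 63.89%.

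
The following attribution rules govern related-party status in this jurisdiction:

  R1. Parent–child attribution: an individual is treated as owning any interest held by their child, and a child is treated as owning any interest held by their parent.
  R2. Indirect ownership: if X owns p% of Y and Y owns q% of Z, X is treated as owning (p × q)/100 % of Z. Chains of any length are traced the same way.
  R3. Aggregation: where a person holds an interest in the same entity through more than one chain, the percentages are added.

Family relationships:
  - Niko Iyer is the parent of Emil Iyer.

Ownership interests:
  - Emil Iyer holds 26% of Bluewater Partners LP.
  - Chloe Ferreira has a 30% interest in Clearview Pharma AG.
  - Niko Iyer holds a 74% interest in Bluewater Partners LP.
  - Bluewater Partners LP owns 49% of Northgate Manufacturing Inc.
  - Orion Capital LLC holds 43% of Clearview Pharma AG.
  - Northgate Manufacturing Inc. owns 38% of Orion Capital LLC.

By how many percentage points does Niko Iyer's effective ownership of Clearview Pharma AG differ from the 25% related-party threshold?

16.9934

By parent–child attribution (R1), Niko Iyer is treated as also owning Emil Iyer's interest in Bluewater Partners LP, giving 74% + 26% = 100%.
Chain via Bluewater Partners LP → Northgate Manufacturing Inc. → Orion Capital LLC (R2): 100% × 49% × 38% × 43% = 8.0066% of Clearview Pharma AG.
8.0066% falls short of the 25% threshold by 16.9934 percentage points.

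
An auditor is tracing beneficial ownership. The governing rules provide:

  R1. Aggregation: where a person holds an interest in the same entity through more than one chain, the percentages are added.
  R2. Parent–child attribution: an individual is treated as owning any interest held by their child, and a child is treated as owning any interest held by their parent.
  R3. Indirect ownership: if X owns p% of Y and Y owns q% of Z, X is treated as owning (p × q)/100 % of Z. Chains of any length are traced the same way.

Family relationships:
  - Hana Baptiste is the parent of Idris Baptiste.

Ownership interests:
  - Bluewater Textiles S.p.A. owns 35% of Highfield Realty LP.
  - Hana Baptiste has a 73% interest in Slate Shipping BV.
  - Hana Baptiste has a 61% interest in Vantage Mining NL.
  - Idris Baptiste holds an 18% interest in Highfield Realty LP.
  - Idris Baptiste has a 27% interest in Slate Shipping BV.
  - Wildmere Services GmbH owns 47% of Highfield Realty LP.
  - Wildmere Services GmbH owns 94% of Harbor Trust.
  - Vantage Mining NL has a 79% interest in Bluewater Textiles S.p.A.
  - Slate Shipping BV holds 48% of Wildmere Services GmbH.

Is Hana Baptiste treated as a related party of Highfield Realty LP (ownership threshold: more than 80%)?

By parent–child attribution (R2), Hana Baptiste is treated as also owning Idris Baptiste's interest in Slate Shipping BV, giving 73% + 27% = 100%.
By parent–child attribution (R2), Hana Baptiste is treated as owning Idris Baptiste's 18% interest in Highfield Realty LP.
Chain via Vantage Mining NL → Bluewater Textiles S.p.A. (R3): 61% × 79% × 35% = 16.8665% of Highfield Realty LP.
Chain via Slate Shipping BV → Wildmere Services GmbH (R3): 100% × 48% × 47% = 22.56% of Highfield Realty LP.
Direct interest in Highfield Realty LP: 18%.
Aggregating (R1): 16.8665% + 22.56% + 18% = 57.4265%.
57.4265% does not exceed the 80% threshold, so Hana is not a related party to Highfield Realty LP.

No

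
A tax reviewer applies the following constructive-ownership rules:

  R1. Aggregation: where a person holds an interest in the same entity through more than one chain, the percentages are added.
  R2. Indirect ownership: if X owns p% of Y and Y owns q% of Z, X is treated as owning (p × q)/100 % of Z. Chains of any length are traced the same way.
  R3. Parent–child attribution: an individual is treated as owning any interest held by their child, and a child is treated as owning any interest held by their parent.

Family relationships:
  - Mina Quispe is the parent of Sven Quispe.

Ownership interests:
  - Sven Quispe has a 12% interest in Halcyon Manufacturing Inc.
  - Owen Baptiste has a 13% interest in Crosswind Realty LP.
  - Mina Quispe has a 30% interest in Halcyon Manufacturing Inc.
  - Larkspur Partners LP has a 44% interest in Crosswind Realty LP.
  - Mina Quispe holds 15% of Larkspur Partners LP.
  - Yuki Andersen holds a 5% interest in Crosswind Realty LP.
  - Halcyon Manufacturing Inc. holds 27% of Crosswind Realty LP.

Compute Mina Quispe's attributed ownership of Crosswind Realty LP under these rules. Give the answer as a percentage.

By parent–child attribution (R3), Mina Quispe is treated as also owning Sven Quispe's interest in Halcyon Manufacturing Inc, giving 30% + 12% = 42%.
Chain via Larkspur Partners LP (R2): 15% × 44% = 6.6% of Crosswind Realty LP.
Chain via Halcyon Manufacturing Inc. (R2): 42% × 27% = 11.34% of Crosswind Realty LP.
Aggregating (R1): 6.6% + 11.34% = 17.94%.

17.94%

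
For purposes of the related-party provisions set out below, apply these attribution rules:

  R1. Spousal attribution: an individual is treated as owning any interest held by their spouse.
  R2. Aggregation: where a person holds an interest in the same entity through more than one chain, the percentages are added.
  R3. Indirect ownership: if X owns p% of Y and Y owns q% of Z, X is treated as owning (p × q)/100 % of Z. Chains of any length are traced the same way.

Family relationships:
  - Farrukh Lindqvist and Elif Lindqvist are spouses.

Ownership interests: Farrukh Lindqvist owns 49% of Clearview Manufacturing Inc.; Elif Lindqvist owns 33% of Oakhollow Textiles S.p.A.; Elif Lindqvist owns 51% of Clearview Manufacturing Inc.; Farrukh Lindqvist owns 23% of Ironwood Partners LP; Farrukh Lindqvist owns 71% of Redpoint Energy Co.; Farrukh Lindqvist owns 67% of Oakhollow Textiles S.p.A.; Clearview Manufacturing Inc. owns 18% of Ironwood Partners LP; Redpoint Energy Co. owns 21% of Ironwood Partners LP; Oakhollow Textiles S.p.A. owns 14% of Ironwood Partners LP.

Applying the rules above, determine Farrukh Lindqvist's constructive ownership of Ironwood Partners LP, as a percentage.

By spousal attribution (R1), Farrukh Lindqvist is treated as also owning Elif Lindqvist's interest in Clearview Manufacturing Inc, giving 49% + 51% = 100%.
By spousal attribution (R1), Farrukh Lindqvist is treated as also owning Elif Lindqvist's interest in Oakhollow Textiles S.p.A, giving 67% + 33% = 100%.
Chain via Redpoint Energy Co. (R3): 71% × 21% = 14.91% of Ironwood Partners LP.
Chain via Clearview Manufacturing Inc. (R3): 100% × 18% = 18% of Ironwood Partners LP.
Chain via Oakhollow Textiles S.p.A. (R3): 100% × 14% = 14% of Ironwood Partners LP.
Direct interest in Ironwood Partners LP: 23%.
Aggregating (R2): 14.91% + 18% + 14% + 23% = 69.91%.

69.91%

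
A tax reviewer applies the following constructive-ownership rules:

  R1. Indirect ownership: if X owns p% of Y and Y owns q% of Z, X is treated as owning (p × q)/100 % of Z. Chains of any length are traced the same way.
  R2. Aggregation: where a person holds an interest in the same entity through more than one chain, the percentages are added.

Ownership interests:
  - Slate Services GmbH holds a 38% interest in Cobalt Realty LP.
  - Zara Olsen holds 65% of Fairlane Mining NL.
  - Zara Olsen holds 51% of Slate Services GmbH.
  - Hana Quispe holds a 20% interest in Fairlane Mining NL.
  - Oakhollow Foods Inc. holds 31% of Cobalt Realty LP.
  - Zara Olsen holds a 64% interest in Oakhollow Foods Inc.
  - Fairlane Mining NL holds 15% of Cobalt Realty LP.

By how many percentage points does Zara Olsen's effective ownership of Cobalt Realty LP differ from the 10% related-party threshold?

Chain via Slate Services GmbH (R1): 51% × 38% = 19.38% of Cobalt Realty LP.
Chain via Fairlane Mining NL (R1): 65% × 15% = 9.75% of Cobalt Realty LP.
Chain via Oakhollow Foods Inc. (R1): 64% × 31% = 19.84% of Cobalt Realty LP.
Aggregating (R2): 19.38% + 9.75% + 19.84% = 48.97%.
48.97% exceeds the 10% threshold by 38.97 percentage points.

38.97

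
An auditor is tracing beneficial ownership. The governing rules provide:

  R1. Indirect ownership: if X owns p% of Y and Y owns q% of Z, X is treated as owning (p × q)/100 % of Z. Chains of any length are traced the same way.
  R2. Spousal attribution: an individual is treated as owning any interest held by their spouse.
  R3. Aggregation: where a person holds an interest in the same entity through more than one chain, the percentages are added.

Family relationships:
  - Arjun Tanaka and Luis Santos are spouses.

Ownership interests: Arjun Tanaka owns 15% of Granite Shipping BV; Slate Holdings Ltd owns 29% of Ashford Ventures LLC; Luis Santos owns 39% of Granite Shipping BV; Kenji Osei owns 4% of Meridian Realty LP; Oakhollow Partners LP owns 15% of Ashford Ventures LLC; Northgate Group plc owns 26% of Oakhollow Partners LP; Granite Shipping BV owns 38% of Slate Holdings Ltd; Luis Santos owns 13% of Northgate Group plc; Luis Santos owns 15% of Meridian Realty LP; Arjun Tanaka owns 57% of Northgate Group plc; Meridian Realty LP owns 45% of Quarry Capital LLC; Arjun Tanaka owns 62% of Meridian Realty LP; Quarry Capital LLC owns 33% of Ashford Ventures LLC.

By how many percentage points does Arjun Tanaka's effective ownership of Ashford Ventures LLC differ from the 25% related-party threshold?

By spousal attribution (R2), Arjun Tanaka is treated as also owning Luis Santos's interest in Northgate Group plc, giving 57% + 13% = 70%.
By spousal attribution (R2), Arjun Tanaka is treated as also owning Luis Santos's interest in Meridian Realty LP, giving 62% + 15% = 77%.
By spousal attribution (R2), Arjun Tanaka is treated as also owning Luis Santos's interest in Granite Shipping BV, giving 15% + 39% = 54%.
Chain via Northgate Group plc → Oakhollow Partners LP (R1): 70% × 26% × 15% = 2.73% of Ashford Ventures LLC.
Chain via Meridian Realty LP → Quarry Capital LLC (R1): 77% × 45% × 33% = 11.4345% of Ashford Ventures LLC.
Chain via Granite Shipping BV → Slate Holdings Ltd (R1): 54% × 38% × 29% = 5.9508% of Ashford Ventures LLC.
Aggregating (R3): 2.73% + 11.4345% + 5.9508% = 20.1153%.
20.1153% falls short of the 25% threshold by 4.8847 percentage points.

4.8847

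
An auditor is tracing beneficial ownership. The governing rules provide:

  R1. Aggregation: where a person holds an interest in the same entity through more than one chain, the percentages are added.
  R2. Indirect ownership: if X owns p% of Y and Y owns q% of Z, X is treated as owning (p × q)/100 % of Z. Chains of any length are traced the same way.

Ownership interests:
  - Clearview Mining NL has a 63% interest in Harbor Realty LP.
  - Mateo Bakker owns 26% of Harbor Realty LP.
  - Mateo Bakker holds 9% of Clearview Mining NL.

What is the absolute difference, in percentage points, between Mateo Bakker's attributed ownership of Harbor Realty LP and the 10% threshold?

Chain via Clearview Mining NL (R2): 9% × 63% = 5.67% of Harbor Realty LP.
Direct interest in Harbor Realty LP: 26%.
Aggregating (R1): 5.67% + 26% = 31.67%.
31.67% exceeds the 10% threshold by 21.67 percentage points.

21.67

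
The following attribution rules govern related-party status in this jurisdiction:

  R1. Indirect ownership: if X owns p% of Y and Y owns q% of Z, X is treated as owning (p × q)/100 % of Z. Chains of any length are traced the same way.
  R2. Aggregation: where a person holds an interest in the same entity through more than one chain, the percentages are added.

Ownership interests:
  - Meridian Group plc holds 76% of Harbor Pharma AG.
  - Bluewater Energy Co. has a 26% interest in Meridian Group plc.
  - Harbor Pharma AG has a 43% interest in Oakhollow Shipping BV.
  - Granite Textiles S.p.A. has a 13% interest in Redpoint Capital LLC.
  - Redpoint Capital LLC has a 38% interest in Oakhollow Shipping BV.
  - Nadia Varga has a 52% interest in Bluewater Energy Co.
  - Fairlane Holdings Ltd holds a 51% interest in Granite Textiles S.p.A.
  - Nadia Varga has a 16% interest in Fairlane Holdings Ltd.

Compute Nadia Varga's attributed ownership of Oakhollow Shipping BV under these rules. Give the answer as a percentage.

Chain via Bluewater Energy Co. → Meridian Group plc → Harbor Pharma AG (R1): 52% × 26% × 76% × 43% = 4.418336% of Oakhollow Shipping BV.
Chain via Fairlane Holdings Ltd → Granite Textiles S.p.A. → Redpoint Capital LLC (R1): 16% × 51% × 13% × 38% = 0.403104% of Oakhollow Shipping BV.
Aggregating (R2): 4.418336% + 0.403104% = 4.82144%.

4.82144%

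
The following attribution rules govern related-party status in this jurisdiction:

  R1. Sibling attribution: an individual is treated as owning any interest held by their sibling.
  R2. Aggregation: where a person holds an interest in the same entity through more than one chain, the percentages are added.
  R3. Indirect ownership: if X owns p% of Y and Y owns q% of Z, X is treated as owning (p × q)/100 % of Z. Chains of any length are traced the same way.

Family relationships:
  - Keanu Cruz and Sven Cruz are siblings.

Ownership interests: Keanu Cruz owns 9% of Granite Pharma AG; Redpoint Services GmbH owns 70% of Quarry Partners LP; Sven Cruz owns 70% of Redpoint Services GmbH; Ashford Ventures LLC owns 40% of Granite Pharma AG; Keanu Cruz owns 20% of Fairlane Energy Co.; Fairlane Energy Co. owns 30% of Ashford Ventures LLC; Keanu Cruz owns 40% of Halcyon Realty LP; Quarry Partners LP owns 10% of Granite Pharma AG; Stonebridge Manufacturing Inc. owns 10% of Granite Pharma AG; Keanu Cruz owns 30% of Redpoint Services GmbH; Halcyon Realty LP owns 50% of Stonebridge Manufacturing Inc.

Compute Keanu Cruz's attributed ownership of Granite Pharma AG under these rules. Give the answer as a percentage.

20.4%

By sibling attribution (R1), Keanu Cruz is treated as also owning Sven Cruz's interest in Redpoint Services GmbH, giving 30% + 70% = 100%.
Chain via Redpoint Services GmbH → Quarry Partners LP (R3): 100% × 70% × 10% = 7% of Granite Pharma AG.
Chain via Halcyon Realty LP → Stonebridge Manufacturing Inc. (R3): 40% × 50% × 10% = 2% of Granite Pharma AG.
Chain via Fairlane Energy Co. → Ashford Ventures LLC (R3): 20% × 30% × 40% = 2.4% of Granite Pharma AG.
Direct interest in Granite Pharma AG: 9%.
Aggregating (R2): 7% + 2% + 2.4% + 9% = 20.4%.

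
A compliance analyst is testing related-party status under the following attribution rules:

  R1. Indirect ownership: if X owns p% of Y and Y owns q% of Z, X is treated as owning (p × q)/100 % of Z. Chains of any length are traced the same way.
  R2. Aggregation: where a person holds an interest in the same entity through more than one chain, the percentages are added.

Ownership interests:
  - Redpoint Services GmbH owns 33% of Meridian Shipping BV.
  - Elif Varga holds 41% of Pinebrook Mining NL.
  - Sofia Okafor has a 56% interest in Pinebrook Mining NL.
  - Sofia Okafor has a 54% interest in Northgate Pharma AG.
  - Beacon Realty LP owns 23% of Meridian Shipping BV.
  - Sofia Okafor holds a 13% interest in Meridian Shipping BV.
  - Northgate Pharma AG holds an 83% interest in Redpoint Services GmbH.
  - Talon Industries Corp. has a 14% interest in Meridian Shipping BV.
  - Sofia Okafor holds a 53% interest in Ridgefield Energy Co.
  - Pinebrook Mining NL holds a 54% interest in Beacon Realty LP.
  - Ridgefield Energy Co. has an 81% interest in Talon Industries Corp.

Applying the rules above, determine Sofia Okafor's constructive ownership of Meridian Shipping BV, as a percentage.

Chain via Ridgefield Energy Co. → Talon Industries Corp. (R1): 53% × 81% × 14% = 6.0102% of Meridian Shipping BV.
Chain via Pinebrook Mining NL → Beacon Realty LP (R1): 56% × 54% × 23% = 6.9552% of Meridian Shipping BV.
Chain via Northgate Pharma AG → Redpoint Services GmbH (R1): 54% × 83% × 33% = 14.7906% of Meridian Shipping BV.
Direct interest in Meridian Shipping BV: 13%.
Aggregating (R2): 6.0102% + 6.9552% + 14.7906% + 13% = 40.756%.

40.756%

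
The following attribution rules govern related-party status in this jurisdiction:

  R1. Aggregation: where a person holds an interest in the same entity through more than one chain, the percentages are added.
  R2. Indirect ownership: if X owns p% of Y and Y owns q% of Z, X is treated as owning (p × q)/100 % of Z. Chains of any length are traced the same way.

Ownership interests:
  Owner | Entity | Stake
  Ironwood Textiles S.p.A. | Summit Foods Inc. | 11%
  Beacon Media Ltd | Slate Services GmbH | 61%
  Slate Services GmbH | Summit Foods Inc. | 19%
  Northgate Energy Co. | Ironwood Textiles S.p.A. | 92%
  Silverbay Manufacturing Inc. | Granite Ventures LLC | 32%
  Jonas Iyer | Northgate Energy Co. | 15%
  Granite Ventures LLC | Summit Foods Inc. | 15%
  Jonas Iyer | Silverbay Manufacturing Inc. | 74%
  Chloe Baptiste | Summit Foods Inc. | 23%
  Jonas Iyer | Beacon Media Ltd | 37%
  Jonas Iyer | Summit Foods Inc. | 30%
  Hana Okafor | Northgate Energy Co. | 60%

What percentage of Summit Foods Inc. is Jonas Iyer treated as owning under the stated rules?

39.3583%

Chain via Silverbay Manufacturing Inc. → Granite Ventures LLC (R2): 74% × 32% × 15% = 3.552% of Summit Foods Inc.
Chain via Beacon Media Ltd → Slate Services GmbH (R2): 37% × 61% × 19% = 4.2883% of Summit Foods Inc.
Chain via Northgate Energy Co. → Ironwood Textiles S.p.A. (R2): 15% × 92% × 11% = 1.518% of Summit Foods Inc.
Direct interest in Summit Foods Inc: 30%.
Aggregating (R1): 3.552% + 4.2883% + 1.518% + 30% = 39.3583%.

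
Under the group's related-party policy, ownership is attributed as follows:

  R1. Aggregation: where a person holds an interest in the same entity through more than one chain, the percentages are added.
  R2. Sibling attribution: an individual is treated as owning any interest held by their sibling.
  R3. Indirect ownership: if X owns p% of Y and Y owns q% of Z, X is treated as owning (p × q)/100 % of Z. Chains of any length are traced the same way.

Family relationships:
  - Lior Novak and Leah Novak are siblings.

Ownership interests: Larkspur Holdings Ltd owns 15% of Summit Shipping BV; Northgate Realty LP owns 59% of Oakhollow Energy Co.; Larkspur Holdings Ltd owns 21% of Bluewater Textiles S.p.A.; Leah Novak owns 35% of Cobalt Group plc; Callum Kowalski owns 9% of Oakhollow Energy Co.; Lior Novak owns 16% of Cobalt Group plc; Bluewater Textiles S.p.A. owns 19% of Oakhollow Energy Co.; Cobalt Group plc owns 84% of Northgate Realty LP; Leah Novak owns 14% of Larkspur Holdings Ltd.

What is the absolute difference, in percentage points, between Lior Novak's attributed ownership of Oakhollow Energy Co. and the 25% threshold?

By sibling attribution (R2), Lior Novak is treated as also owning Leah Novak's interest in Cobalt Group plc, giving 16% + 35% = 51%.
By sibling attribution (R2), Lior Novak is treated as owning Leah Novak's 14% interest in Larkspur Holdings Ltd.
Chain via Cobalt Group plc → Northgate Realty LP (R3): 51% × 84% × 59% = 25.2756% of Oakhollow Energy Co.
Chain via Larkspur Holdings Ltd → Bluewater Textiles S.p.A. (R3): 14% × 21% × 19% = 0.5586% of Oakhollow Energy Co.
Aggregating (R1): 25.2756% + 0.5586% = 25.8342%.
25.8342% exceeds the 25% threshold by 0.8342 percentage points.

0.8342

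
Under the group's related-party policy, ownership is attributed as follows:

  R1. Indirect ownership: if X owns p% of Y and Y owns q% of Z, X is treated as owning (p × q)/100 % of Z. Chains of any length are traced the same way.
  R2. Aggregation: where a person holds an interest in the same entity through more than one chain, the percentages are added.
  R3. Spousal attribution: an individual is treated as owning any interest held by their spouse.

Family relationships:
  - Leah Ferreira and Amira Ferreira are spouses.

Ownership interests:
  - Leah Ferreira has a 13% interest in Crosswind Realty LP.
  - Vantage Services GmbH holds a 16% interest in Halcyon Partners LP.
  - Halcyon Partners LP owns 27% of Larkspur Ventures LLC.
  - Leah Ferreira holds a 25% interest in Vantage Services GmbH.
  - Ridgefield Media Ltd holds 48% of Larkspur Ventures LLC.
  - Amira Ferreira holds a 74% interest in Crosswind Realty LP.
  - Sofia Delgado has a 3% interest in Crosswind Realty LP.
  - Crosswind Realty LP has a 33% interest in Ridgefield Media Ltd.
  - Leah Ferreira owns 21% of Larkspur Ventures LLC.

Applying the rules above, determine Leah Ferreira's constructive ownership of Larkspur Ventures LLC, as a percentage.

35.8608%

By spousal attribution (R3), Leah Ferreira is treated as also owning Amira Ferreira's interest in Crosswind Realty LP, giving 13% + 74% = 87%.
Chain via Crosswind Realty LP → Ridgefield Media Ltd (R1): 87% × 33% × 48% = 13.7808% of Larkspur Ventures LLC.
Chain via Vantage Services GmbH → Halcyon Partners LP (R1): 25% × 16% × 27% = 1.08% of Larkspur Ventures LLC.
Direct interest in Larkspur Ventures LLC: 21%.
Aggregating (R2): 13.7808% + 1.08% + 21% = 35.8608%.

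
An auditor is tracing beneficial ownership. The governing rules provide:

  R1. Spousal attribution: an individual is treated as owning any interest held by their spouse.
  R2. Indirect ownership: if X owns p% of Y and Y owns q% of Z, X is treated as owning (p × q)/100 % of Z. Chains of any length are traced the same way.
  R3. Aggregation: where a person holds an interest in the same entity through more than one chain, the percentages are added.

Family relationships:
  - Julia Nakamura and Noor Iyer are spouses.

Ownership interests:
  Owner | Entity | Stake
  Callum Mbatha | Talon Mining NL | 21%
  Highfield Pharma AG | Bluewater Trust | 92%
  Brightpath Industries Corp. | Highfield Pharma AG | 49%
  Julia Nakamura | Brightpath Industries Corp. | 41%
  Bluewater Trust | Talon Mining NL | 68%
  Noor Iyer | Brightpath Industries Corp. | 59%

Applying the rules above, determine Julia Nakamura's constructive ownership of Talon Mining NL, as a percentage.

By spousal attribution (R1), Julia Nakamura is treated as also owning Noor Iyer's interest in Brightpath Industries Corp, giving 41% + 59% = 100%.
Chain via Brightpath Industries Corp. → Highfield Pharma AG → Bluewater Trust (R2): 100% × 49% × 92% × 68% = 30.6544% of Talon Mining NL.

30.6544%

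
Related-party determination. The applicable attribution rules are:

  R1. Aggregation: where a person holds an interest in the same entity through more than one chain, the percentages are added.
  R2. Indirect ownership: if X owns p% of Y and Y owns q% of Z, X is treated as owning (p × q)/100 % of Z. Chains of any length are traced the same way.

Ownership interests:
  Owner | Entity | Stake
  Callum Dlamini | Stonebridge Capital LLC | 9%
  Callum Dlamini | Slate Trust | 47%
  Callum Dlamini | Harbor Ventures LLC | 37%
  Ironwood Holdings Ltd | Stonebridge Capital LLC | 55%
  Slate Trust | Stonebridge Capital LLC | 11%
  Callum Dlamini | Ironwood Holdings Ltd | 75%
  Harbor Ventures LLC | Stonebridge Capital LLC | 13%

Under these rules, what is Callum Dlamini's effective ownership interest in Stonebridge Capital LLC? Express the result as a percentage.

60.23%

Chain via Ironwood Holdings Ltd (R2): 75% × 55% = 41.25% of Stonebridge Capital LLC.
Chain via Slate Trust (R2): 47% × 11% = 5.17% of Stonebridge Capital LLC.
Chain via Harbor Ventures LLC (R2): 37% × 13% = 4.81% of Stonebridge Capital LLC.
Direct interest in Stonebridge Capital LLC: 9%.
Aggregating (R1): 41.25% + 5.17% + 4.81% + 9% = 60.23%.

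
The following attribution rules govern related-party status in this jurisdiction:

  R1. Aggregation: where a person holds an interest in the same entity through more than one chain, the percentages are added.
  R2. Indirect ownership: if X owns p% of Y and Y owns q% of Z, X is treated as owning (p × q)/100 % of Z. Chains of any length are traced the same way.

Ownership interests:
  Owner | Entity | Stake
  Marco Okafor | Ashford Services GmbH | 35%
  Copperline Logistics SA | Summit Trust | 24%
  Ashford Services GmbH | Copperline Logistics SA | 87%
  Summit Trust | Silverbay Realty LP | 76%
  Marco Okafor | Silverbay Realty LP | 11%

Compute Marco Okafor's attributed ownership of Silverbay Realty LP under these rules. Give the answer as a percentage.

16.55408%

Chain via Ashford Services GmbH → Copperline Logistics SA → Summit Trust (R2): 35% × 87% × 24% × 76% = 5.55408% of Silverbay Realty LP.
Direct interest in Silverbay Realty LP: 11%.
Aggregating (R1): 5.55408% + 11% = 16.55408%.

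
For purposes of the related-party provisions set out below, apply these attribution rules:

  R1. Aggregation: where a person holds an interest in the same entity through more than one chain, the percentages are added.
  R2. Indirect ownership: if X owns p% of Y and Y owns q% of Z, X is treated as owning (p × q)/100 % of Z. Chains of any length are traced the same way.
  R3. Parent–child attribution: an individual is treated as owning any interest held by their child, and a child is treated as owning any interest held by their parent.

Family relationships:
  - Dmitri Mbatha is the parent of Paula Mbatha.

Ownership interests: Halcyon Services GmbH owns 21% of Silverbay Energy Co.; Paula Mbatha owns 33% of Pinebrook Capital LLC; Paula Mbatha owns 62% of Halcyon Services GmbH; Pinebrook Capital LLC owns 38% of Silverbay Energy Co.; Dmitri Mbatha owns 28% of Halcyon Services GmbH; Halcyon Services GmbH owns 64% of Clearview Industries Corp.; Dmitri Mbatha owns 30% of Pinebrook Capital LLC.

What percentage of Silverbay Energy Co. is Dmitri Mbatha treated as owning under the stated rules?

By parent–child attribution (R3), Dmitri Mbatha is treated as also owning Paula Mbatha's interest in Halcyon Services GmbH, giving 28% + 62% = 90%.
By parent–child attribution (R3), Dmitri Mbatha is treated as also owning Paula Mbatha's interest in Pinebrook Capital LLC, giving 30% + 33% = 63%.
Chain via Halcyon Services GmbH (R2): 90% × 21% = 18.9% of Silverbay Energy Co.
Chain via Pinebrook Capital LLC (R2): 63% × 38% = 23.94% of Silverbay Energy Co.
Aggregating (R1): 18.9% + 23.94% = 42.84%.

42.84%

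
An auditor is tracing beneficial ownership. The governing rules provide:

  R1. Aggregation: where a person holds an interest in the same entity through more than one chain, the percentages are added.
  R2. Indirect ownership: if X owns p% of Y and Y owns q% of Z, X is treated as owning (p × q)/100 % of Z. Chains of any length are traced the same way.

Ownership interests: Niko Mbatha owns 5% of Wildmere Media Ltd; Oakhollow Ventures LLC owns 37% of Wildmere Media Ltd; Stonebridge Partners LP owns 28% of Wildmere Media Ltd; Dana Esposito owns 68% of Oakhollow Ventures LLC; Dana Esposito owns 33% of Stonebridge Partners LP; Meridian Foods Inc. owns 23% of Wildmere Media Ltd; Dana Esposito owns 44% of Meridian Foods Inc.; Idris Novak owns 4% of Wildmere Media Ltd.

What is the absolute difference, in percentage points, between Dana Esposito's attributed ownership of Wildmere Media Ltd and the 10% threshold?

Chain via Oakhollow Ventures LLC (R2): 68% × 37% = 25.16% of Wildmere Media Ltd.
Chain via Stonebridge Partners LP (R2): 33% × 28% = 9.24% of Wildmere Media Ltd.
Chain via Meridian Foods Inc. (R2): 44% × 23% = 10.12% of Wildmere Media Ltd.
Aggregating (R1): 25.16% + 9.24% + 10.12% = 44.52%.
44.52% exceeds the 10% threshold by 34.52 percentage points.

34.52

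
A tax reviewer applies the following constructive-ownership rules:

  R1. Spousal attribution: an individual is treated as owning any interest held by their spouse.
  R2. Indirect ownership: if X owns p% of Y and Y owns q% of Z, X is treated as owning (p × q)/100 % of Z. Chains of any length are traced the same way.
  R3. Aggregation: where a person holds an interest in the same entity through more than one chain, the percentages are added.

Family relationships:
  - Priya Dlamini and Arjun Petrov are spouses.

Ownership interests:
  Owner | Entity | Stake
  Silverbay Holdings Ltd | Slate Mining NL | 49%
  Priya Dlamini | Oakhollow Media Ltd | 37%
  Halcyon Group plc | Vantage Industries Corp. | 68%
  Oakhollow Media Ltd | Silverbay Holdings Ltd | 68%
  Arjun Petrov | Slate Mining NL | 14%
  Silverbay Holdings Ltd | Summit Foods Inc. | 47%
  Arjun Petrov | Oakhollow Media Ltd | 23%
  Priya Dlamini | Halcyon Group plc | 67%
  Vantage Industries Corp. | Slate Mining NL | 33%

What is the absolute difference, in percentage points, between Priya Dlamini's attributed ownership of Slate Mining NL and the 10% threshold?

39.0268

By spousal attribution (R1), Priya Dlamini is treated as also owning Arjun Petrov's interest in Oakhollow Media Ltd, giving 37% + 23% = 60%.
By spousal attribution (R1), Priya Dlamini is treated as owning Arjun Petrov's 14% interest in Slate Mining NL.
Chain via Halcyon Group plc → Vantage Industries Corp. (R2): 67% × 68% × 33% = 15.0348% of Slate Mining NL.
Chain via Oakhollow Media Ltd → Silverbay Holdings Ltd (R2): 60% × 68% × 49% = 19.992% of Slate Mining NL.
Direct interest in Slate Mining NL: 14%.
Aggregating (R3): 15.0348% + 19.992% + 14% = 49.0268%.
49.0268% exceeds the 10% threshold by 39.0268 percentage points.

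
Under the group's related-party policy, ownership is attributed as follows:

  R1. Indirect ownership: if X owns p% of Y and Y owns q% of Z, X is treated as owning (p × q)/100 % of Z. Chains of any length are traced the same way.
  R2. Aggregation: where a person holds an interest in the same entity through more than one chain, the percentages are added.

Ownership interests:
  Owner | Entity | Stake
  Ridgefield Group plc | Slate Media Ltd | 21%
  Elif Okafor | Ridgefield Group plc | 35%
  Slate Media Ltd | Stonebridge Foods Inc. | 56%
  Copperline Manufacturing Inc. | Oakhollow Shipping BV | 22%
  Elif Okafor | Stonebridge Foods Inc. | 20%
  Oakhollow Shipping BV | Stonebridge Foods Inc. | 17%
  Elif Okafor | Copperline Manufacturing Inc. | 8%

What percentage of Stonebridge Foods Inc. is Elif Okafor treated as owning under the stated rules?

Chain via Ridgefield Group plc → Slate Media Ltd (R1): 35% × 21% × 56% = 4.116% of Stonebridge Foods Inc.
Chain via Copperline Manufacturing Inc. → Oakhollow Shipping BV (R1): 8% × 22% × 17% = 0.2992% of Stonebridge Foods Inc.
Direct interest in Stonebridge Foods Inc: 20%.
Aggregating (R2): 4.116% + 0.2992% + 20% = 24.4152%.

24.4152%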